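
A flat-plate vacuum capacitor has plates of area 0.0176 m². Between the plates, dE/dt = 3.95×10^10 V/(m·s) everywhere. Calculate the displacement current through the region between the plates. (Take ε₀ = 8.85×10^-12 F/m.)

With a uniform field, Φ_E = EA, so I_d = ε₀ A dE/dt = 6.15×10^-3 A.

6.15×10^-3 A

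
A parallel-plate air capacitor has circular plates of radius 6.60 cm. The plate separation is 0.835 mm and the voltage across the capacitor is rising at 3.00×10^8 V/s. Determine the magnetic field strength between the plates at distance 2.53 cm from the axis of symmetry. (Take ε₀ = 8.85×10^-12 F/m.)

5.05×10^-8 T

dE/dt = (dV/dt)/d = 3.593×10^11 V/(m·s); I_d = ε₀(πR²)(dE/dt) = (8.85×10^-12)(0.01368)(3.593×10^11) = 0.04350 A.
∮B·dl = μ₀ I_d,enc with I_d,enc = I_d r²/R² = 6.392×10^-3 A; so B = μ₀ I_d,enc/(2πr) = 5.05×10^-8 T.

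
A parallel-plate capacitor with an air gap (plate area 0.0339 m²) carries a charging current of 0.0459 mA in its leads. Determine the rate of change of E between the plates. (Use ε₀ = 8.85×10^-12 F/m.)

The displacement current between the plates equals the conduction current, I_d = 0.0459 mA.
Since I_d = ε₀ A dE/dt, dE/dt = I_d/(ε₀A) = (4.59×10^-5)/((8.85×10^-12)(0.0339)) = 1.53×10^8 V/(m·s).

1.53×10^8 V/(m·s)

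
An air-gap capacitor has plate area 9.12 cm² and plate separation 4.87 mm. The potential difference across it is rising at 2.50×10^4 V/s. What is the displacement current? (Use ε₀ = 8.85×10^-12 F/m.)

The displacement current equals the charging current C dV/dt. With C = ε₀A/d = (8.85×10^-12)(9.12×10^-4)/(4.87×10^-3) = 1.657×10^-12 F, I_d = (1.657×10^-12)(2.50×10^4) = 4.14×10^-8 A.

4.14×10^-8 A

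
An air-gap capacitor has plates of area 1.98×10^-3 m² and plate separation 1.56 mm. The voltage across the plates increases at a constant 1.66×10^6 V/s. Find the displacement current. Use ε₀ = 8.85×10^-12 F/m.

1.86×10^-5 A

The displacement current equals the charging current C dV/dt. With C = ε₀A/d = (8.85×10^-12)(1.98×10^-3)/(1.56×10^-3) = 1.123×10^-11 F, I_d = (1.123×10^-11)(1.66×10^6) = 1.86×10^-5 A.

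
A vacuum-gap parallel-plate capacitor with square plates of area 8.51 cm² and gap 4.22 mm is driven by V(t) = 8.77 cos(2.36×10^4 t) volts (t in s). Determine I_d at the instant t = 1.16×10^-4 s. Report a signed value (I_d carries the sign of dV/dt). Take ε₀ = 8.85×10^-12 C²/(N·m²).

dV/dt = (8.77)(2.36×10^4)·−sin(2.7376) = -8.136×10^4 V/s.
I_d = C dV/dt with C = ε₀A/d = (8.85×10^-12)(8.51×10^-4)/(4.22×10^-3) = 1.785×10^-12 F, so I_d = (1.785×10^-12)(-8.136×10^4) = -1.45×10^-7 A.

-1.45×10^-7 A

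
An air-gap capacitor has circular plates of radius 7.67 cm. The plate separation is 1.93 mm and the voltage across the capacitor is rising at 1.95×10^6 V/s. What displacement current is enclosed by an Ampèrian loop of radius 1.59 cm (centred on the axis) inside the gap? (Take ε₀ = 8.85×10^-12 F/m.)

dE/dt = (dV/dt)/d = 1.010×10^9 V/(m·s); I_d = ε₀(πR²)(dE/dt) = (8.85×10^-12)(0.01848)(1.010×10^9) = 1.652×10^-4 A.
Through an area πr² the displacement current is I_d·(πr²/πR²) = I_d (r/R)² = 7.10×10^-6 A.

7.10×10^-6 A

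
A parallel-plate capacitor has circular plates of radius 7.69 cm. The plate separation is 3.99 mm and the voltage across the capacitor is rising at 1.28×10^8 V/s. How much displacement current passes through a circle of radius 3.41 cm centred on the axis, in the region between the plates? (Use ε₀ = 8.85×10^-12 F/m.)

1.04×10^-3 A

With E = V/d, dE/dt = 3.208×10^10 V/(m·s) and πR² = 0.01858 m², giving I_d = ε₀ πR² dE/dt = 5.275×10^-3 A.
The field is uniform, so I_d,enc = I_d (r/R)² = (5.275×10^-3)(3.41/7.69)² = 1.04×10^-3 A.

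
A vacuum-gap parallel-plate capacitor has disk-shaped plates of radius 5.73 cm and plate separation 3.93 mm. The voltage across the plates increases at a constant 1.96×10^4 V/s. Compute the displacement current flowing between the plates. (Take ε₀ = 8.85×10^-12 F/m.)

The field between the plates is E = V/d, so dE/dt = (1.96×10^4)/(3.93×10^-3 m) = 4.987×10^6 V/(m·s).
I_d = ε₀ A (dE/dt) = (8.85×10^-12)(0.01031)(4.987×10^6) = 4.55×10^-7 A.

4.55×10^-7 A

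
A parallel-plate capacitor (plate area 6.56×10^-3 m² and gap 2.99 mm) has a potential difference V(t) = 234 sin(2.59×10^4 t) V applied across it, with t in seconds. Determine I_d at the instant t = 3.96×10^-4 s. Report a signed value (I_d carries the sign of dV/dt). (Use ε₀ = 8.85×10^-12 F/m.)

C = ε₀A/d = (8.85×10^-12)(6.56×10^-3)/(2.99×10^-3) = 1.942×10^-11 F. dV/dt = V₀ω·cos(ωt); at ωt = 10.2564 rad this factor is -0.6737.
I_d = C dV/dt = (1.942×10^-11)(234)(2.59×10^4)(-0.6737) = -7.93×10^-5 A.

-7.93×10^-5 A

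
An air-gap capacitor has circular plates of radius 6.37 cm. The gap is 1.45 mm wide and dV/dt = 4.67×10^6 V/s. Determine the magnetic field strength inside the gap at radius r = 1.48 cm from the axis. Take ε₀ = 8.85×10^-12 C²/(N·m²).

2.65×10^-10 T

I_d = C dV/dt with C = ε₀πR²/d = 7.782×10^-11 F, so I_d = (7.782×10^-11)(4.67×10^6) = 3.634×10^-4 A.
An Ampèrian loop of radius r encloses a fraction (r/R)² of I_d. Then B·2πr = μ₀ I_d (r/R)², giving B = μ₀ I_d r/(2πR²) = 2.65×10^-10 T.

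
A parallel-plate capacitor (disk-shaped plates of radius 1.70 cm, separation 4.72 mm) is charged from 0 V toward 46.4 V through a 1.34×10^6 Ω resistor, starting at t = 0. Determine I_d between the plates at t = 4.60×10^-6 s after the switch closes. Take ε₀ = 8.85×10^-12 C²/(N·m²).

C = ε₀A/d = (8.85×10^-12)(9.079×10^-4)/(4.72×10^-3) = 1.702×10^-12 F and τ = RC = 2.281×10^-6 s. I_d in the gap equals the RC charging current.
I_d(t) = (V₀/R) e^(−t/τ) = 3.463×10^-5 · e^(−2.017) = 4.61×10^-6 A.

4.61×10^-6 A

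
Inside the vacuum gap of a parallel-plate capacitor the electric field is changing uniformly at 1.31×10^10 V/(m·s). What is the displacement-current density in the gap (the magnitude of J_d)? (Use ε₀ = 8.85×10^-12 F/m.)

J_d = ε₀ ∂E/∂t, so J_d = 0.116 A/m².

0.116 A/m²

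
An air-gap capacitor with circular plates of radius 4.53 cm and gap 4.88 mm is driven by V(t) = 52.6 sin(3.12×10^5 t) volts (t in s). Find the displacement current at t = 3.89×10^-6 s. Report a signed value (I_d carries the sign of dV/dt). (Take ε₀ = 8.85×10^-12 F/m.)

6.71×10^-5 A

dE/dt = (V₀ω/d)·cos(ωt) with ωt = 1.21368 rad: (52.6)(3.12×10^5)(0.3496)/(4.88×10^-3) = 1.176×10^9 V/(m·s).
I_d = ε₀ A dE/dt = (8.85×10^-12)(6.447×10^-3)(1.176×10^9) = 6.71×10^-5 A.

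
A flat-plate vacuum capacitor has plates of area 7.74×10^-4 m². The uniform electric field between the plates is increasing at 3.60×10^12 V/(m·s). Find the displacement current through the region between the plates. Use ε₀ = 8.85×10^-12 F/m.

I_d = ε₀ A (dE/dt) = (8.85×10^-12)(7.74×10^-4 m²)(3.60×10^12) = 0.0247 A.

0.0247 A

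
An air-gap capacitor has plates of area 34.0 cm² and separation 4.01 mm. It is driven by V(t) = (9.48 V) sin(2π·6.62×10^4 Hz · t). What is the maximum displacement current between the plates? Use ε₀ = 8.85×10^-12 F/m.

2.96×10^-5 A

(dE/dt)_max = V₀ω/d = 9.832×10^8 V/(m·s); ω = 2πf = 4.159×10^5 rad/s.
I_d,max = ε₀ A (dE/dt)_max = (8.85×10^-12)(3.40×10^-3)(9.832×10^8) = 2.96×10^-5 A.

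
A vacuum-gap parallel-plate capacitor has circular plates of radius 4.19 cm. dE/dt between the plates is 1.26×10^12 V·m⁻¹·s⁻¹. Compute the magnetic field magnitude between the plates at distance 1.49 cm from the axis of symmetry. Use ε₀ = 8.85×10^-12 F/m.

1.04×10^-7 T

Through the whole plate area (πR² = 5.515×10^-3 m²), I_d = ε₀ πR² dE/dt = 0.06150 A.
For r < R the Ampère–Maxwell law gives B(2πr) = μ₀ I_d (r²/R²), so B = μ₀ I_d r/(2πR²) = (4π×10^-7)(0.06150)(0.0149)/(2π·0.0419²) = 1.04×10^-7 T.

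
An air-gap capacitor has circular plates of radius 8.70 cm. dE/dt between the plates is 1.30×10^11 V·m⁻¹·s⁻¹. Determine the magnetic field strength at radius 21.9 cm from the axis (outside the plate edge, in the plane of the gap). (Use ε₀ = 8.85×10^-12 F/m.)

Total displacement current: I_d = ε₀(πR²)(dE/dt) = (8.85×10^-12)(0.02378)(1.30×10^11) = 0.02736 A.
With r > R the enclosed displacement current is the full I_d; B = μ₀ I_d / (2πr) = 2.50×10^-8 T.

2.50×10^-8 T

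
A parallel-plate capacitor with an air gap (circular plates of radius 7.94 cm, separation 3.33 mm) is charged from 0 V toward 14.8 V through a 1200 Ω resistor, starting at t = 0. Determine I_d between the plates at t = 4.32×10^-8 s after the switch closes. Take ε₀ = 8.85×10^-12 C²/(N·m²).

6.22×10^-3 A

With C = ε₀A/d = (8.85×10^-12)(0.01981)/(3.33×10^-3) = 5.265×10^-11 F, the time constant is τ = RC = 6.318×10^-8 s, so t/τ = 0.6838 and e^(−t/τ) = 0.5047.
I_d = I_cond = (V₀/R) e^(−t/τ) = (0.01233)(0.5047) = 6.22×10^-3 A.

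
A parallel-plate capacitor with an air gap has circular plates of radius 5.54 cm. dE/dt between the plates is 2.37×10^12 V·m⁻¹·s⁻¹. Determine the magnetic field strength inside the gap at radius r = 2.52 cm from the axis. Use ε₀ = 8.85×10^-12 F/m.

I_d = ε₀ dΦ_E/dt = ε₀ πR² (dE/dt) = (8.85×10^-12)(9.642×10^-3)(2.37×10^12) = 0.2022 A through the full plate area.
An Ampèrian loop of radius r encloses a fraction (r/R)² of I_d. Then B·2πr = μ₀ I_d (r/R)², giving B = μ₀ I_d r/(2πR²) = 3.32×10^-7 T.

3.32×10^-7 T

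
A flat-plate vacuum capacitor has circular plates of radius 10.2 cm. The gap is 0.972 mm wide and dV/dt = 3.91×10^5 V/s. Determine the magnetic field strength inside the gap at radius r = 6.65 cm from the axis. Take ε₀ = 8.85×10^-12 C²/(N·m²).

I_d = C dV/dt with C = ε₀πR²/d = 2.976×10^-10 F, so I_d = (2.976×10^-10)(3.91×10^5) = 1.164×10^-4 A.
An Ampèrian loop of radius r encloses a fraction (r/R)² of I_d. Then B·2πr = μ₀ I_d (r/R)², giving B = μ₀ I_d r/(2πR²) = 1.49×10^-10 T.

1.49×10^-10 T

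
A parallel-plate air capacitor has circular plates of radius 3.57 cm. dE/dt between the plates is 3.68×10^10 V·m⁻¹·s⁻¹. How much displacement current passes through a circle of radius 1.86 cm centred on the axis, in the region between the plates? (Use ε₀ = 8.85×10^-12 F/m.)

3.54×10^-4 A

I_d = ε₀ dΦ_E/dt = ε₀ πR² (dE/dt) = (8.85×10^-12)(4.004×10^-3)(3.68×10^10) = 1.304×10^-3 A through the full plate area.
Through an area πr² the displacement current is I_d·(πr²/πR²) = I_d (r/R)² = 3.54×10^-4 A.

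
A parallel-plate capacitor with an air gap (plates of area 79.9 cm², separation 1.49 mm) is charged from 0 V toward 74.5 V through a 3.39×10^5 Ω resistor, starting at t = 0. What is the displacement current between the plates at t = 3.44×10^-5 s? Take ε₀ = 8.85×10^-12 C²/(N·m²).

2.59×10^-5 A

C = ε₀A/d = (8.85×10^-12)(7.99×10^-3)/(1.49×10^-3) = 4.746×10^-11 F, so τ = RC = 1.609×10^-5 s.
The conduction current is I(t) = (V₀/R) e^(−t/τ), and the displacement current between the plates equals it.
t/τ = 2.138; I_d = (74.5/3.39×10^5) · e^(−2.138) = (2.198×10^-4)(0.1179) = 2.59×10^-5 A.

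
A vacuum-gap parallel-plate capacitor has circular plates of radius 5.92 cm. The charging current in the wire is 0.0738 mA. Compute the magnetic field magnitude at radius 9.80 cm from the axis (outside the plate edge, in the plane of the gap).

Between the plates the displacement current equals the wire current: I_d = 0.0738 mA = 7.38×10^-5 A.
For r ≥ R the full I_d is enclosed: B = μ₀ I_d/(2πr) = (4π×10^-7)(7.38×10^-5)/(2π·0.0980) = 1.51×10^-10 T.

1.51×10^-10 T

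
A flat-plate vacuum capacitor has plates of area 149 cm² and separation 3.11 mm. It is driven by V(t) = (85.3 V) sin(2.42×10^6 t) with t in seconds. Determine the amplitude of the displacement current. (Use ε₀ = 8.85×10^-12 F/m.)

C = ε₀A/d = (8.85×10^-12)(0.0149)/(3.11×10^-3) = 4.240×10^-11 F; ω = 2.42×10^6 rad/s.
I_d = C dV/dt, so |I_d|_max = C V₀ ω = (4.240×10^-11)(85.3)(2.42×10^6) = 8.75×10^-3 A.

8.75×10^-3 A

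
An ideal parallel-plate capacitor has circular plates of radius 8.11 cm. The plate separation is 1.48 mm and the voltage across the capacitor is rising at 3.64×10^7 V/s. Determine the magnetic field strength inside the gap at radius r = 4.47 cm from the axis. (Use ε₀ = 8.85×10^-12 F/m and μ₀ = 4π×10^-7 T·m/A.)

dE/dt = (dV/dt)/d = 2.459×10^10 V/(m·s); I_d = ε₀(πR²)(dE/dt) = (8.85×10^-12)(0.02066)(2.459×10^10) = 4.496×10^-3 A.
An Ampèrian loop of radius r encloses a fraction (r/R)² of I_d. Then B·2πr = μ₀ I_d (r/R)², giving B = μ₀ I_d r/(2πR²) = 6.11×10^-9 T.

6.11×10^-9 T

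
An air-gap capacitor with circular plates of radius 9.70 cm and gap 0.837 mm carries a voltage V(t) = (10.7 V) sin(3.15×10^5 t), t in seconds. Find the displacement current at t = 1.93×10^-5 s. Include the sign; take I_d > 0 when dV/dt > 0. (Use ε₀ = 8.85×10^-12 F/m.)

dV/dt = (10.7)(3.15×10^5)·cos(6.0795) = 3.301×10^6 V/s.
I_d = C dV/dt with C = ε₀A/d = (8.85×10^-12)(0.02956)/(8.37×10^-4) = 3.126×10^-10 F, so I_d = (3.126×10^-10)(3.301×10^6) = 1.03×10^-3 A.

1.03×10^-3 A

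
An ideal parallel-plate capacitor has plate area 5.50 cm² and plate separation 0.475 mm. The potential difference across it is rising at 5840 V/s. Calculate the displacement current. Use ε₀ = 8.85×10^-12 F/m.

The field between the plates is E = V/d, so dE/dt = (5840)/(4.75×10^-4 m) = 1.229×10^7 V/(m·s).
I_d = ε₀ A (dE/dt) = (8.85×10^-12)(5.50×10^-4)(1.229×10^7) = 5.98×10^-8 A.

5.98×10^-8 A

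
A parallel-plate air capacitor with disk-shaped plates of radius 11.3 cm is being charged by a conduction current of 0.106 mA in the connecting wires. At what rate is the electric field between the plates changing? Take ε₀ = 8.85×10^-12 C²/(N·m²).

By continuity, I_d in the gap equals the 0.106 mA flowing in the wire.
Since I_d = ε₀ A dE/dt, dE/dt = I_d/(ε₀A) = (1.06×10^-4)/((8.85×10^-12)(0.04011)) = 2.99×10^8 V/(m·s).

2.99×10^8 V/(m·s)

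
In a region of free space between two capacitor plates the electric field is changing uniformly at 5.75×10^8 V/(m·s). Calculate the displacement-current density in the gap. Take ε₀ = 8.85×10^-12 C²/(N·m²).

J_d = ε₀ dE/dt = (8.85×10^-12)(5.75×10^8) = 5.09×10^-3 A/m².

5.09×10^-3 A/m²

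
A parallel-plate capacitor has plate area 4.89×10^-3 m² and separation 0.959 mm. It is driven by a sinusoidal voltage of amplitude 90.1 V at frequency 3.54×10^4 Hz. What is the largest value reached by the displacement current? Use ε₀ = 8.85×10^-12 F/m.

The displacement current equals the conduction current C dV/dt, which peaks at C V₀ ω.
With C = ε₀A/d = (8.85×10^-12)(4.89×10^-3)/(9.59×10^-4) = 4.513×10^-11 F and ω = 2πf = 2.224×10^5 rad/s, I_d,max = (4.513×10^-11)(90.1)(2.224×10^5) = 9.04×10^-4 A.

9.04×10^-4 A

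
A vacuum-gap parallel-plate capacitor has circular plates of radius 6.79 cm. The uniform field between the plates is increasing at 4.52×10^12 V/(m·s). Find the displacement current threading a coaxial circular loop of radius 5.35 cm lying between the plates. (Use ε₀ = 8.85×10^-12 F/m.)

0.360 A

I_d = ε₀ dΦ_E/dt = ε₀ πR² (dE/dt) = (8.85×10^-12)(0.01448)(4.52×10^12) = 0.5792 A through the full plate area.
Since J_d is uniform, the enclosed fraction is (r/R)² = 0.6208, giving I_d,enc = 0.360 A.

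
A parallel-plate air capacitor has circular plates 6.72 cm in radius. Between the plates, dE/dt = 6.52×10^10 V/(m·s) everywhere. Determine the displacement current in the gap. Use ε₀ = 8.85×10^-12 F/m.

8.19×10^-3 A

I_d = ε₀ A (dE/dt) = (8.85×10^-12)(0.01419 m²)(6.52×10^10) = 8.19×10^-3 A.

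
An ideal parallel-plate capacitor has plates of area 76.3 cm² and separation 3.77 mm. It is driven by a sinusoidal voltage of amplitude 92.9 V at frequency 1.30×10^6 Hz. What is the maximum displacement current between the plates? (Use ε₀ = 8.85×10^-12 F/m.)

(dE/dt)_max = V₀ω/d = 2.013×10^11 V/(m·s); ω = 2πf = 8.168×10^6 rad/s.
I_d,max = ε₀ A (dE/dt)_max = (8.85×10^-12)(7.63×10^-3)(2.013×10^11) = 0.0136 A.

0.0136 A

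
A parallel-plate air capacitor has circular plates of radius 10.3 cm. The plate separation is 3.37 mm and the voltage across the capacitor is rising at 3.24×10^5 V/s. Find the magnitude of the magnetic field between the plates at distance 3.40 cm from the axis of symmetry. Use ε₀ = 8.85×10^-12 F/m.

1.82×10^-11 T

I_d = C dV/dt with C = ε₀πR²/d = 8.753×10^-11 F, so I_d = (8.753×10^-11)(3.24×10^5) = 2.836×10^-5 A.
An Ampèrian loop of radius r encloses a fraction (r/R)² of I_d. Then B·2πr = μ₀ I_d (r/R)², giving B = μ₀ I_d r/(2πR²) = 1.82×10^-11 T.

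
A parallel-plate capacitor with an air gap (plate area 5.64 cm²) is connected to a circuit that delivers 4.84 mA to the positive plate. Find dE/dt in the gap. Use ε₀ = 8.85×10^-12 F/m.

By continuity, I_d in the gap equals the 4.84 mA flowing in the wire.
Since I_d = ε₀ A dE/dt, dE/dt = I_d/(ε₀A) = (4.84×10^-3)/((8.85×10^-12)(5.64×10^-4)) = 9.70×10^11 V/(m·s).

9.70×10^11 V/(m·s)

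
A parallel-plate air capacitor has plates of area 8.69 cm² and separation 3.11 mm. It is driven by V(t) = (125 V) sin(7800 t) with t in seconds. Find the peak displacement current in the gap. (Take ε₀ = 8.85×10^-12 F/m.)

2.41×10^-6 A

C = ε₀A/d = (8.85×10^-12)(8.69×10^-4)/(3.11×10^-3) = 2.473×10^-12 F; ω = 7800 rad/s.
I_d = C dV/dt, so |I_d|_max = C V₀ ω = (2.473×10^-12)(125)(7800) = 2.41×10^-6 A.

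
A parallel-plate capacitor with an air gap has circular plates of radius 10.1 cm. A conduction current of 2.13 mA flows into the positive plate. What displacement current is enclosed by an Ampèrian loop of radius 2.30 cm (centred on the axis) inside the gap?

1.10×10^-4 A

Between the plates the displacement current equals the wire current: I_d = 2.13 mA = 2.13×10^-3 A.
Through an area πr² the displacement current is I_d·(πr²/πR²) = I_d (r/R)² = 1.10×10^-4 A.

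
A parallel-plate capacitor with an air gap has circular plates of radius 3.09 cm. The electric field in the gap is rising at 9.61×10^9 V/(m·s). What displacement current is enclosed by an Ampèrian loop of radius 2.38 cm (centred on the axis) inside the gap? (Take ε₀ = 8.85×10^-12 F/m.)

Through the whole plate area (πR² = 3.000×10^-3 m²), I_d = ε₀ πR² dE/dt = 2.551×10^-4 A.
Through an area πr² the displacement current is I_d·(πr²/πR²) = I_d (r/R)² = 1.51×10^-4 A.

1.51×10^-4 A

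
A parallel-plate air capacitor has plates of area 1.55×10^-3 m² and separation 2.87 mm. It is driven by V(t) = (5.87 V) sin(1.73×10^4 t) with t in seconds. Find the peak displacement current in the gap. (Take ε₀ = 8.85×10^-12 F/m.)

4.85×10^-7 A

The displacement current equals the conduction current C dV/dt, which peaks at C V₀ ω.
With C = ε₀A/d = (8.85×10^-12)(1.55×10^-3)/(2.87×10^-3) = 4.780×10^-12 F and ω = 1.73×10^4 rad/s, I_d,max = (4.780×10^-12)(5.87)(1.73×10^4) = 4.85×10^-7 A.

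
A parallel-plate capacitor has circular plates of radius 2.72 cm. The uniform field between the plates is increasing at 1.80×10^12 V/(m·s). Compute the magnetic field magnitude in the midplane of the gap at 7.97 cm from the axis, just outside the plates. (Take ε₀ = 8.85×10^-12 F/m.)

Through the whole plate area (πR² = 2.324×10^-3 m²), I_d = ε₀ πR² dE/dt = 0.03702 A.
With r > R the enclosed displacement current is the full I_d; B = μ₀ I_d / (2πr) = 9.29×10^-8 T.

9.29×10^-8 T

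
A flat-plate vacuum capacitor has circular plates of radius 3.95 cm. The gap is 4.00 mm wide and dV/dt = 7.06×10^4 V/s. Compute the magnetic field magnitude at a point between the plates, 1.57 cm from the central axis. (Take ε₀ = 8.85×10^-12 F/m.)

With E = V/d, dE/dt = 1.765×10^7 V/(m·s) and πR² = 4.902×10^-3 m², giving I_d = ε₀ πR² dE/dt = 7.657×10^-7 A.
For r < R the Ampère–Maxwell law gives B(2πr) = μ₀ I_d (r²/R²), so B = μ₀ I_d r/(2πR²) = (4π×10^-7)(7.657×10^-7)(0.0157)/(2π·0.0395²) = 1.54×10^-12 T.

1.54×10^-12 T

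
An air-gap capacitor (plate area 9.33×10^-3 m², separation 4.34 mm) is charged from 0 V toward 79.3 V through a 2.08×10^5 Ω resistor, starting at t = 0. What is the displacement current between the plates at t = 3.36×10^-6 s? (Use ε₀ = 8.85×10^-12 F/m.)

1.63×10^-4 A

C = ε₀A/d = (8.85×10^-12)(9.33×10^-3)/(4.34×10^-3) = 1.903×10^-11 F, so τ = RC = 3.958×10^-6 s.
The conduction current is I(t) = (V₀/R) e^(−t/τ), and the displacement current between the plates equals it.
t/τ = 0.8489; I_d = (79.3/2.08×10^5) · e^(−0.8489) = (3.812×10^-4)(0.4279) = 1.63×10^-4 A.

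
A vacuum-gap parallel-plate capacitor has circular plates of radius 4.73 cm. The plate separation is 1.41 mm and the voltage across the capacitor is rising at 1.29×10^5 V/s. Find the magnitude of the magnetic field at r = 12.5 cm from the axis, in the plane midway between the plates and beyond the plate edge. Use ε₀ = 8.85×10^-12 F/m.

9.11×10^-12 T

With E = V/d, dE/dt = 9.149×10^7 V/(m·s) and πR² = 7.029×10^-3 m², giving I_d = ε₀ πR² dE/dt = 5.691×10^-6 A.
Outside the plates the loop encloses all of I_d, so B·2πr = μ₀ I_d and B = 9.11×10^-12 T.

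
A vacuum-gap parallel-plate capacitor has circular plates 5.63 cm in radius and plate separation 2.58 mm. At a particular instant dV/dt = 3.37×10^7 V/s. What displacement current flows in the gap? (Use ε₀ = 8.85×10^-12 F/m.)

1.15×10^-3 A

C = ε₀A/d = (8.85×10^-12)(9.958×10^-3)/(2.58×10^-3) = 3.416×10^-11 F.
I_d = C dV/dt = (3.416×10^-11)(3.37×10^7) = 1.15×10^-3 A.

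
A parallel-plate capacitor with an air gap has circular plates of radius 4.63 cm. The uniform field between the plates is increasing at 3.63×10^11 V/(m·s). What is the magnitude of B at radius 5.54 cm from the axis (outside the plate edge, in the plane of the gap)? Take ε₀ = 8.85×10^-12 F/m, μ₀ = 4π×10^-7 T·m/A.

7.81×10^-8 T

Total displacement current: I_d = ε₀(πR²)(dE/dt) = (8.85×10^-12)(6.735×10^-3)(3.63×10^11) = 0.02164 A.
With r > R the enclosed displacement current is the full I_d; B = μ₀ I_d / (2πr) = 7.81×10^-8 T.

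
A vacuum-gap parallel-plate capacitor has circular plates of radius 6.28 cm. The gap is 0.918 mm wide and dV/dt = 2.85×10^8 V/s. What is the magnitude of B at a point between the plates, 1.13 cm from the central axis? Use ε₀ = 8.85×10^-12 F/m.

1.95×10^-8 T

dE/dt = (dV/dt)/d = 3.105×10^11 V/(m·s); I_d = ε₀(πR²)(dE/dt) = (8.85×10^-12)(0.01239)(3.105×10^11) = 0.03405 A.
∮B·dl = μ₀ I_d,enc with I_d,enc = I_d r²/R² = 1.102×10^-3 A; so B = μ₀ I_d,enc/(2πr) = 1.95×10^-8 T.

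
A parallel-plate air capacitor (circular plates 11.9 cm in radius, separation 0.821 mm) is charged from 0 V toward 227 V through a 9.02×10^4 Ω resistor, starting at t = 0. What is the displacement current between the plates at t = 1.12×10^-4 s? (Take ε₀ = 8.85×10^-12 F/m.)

C = ε₀A/d = (8.85×10^-12)(0.04449)/(8.21×10^-4) = 4.796×10^-10 F, so τ = RC = 4.326×10^-5 s.
The conduction current is I(t) = (V₀/R) e^(−t/τ), and the displacement current between the plates equals it.
t/τ = 2.589; I_d = (227/9.02×10^4) · e^(−2.589) = (2.517×10^-3)(0.07510) = 1.89×10^-4 A.

1.89×10^-4 A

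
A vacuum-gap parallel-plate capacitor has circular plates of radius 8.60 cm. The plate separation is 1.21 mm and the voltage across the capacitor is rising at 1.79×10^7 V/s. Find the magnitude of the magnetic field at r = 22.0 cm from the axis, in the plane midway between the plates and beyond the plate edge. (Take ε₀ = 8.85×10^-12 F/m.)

dE/dt = (dV/dt)/d = 1.479×10^10 V/(m·s); I_d = ε₀(πR²)(dE/dt) = (8.85×10^-12)(0.02324)(1.479×10^10) = 3.042×10^-3 A.
Outside the plates the loop encloses all of I_d, so B·2πr = μ₀ I_d and B = 2.77×10^-9 T.

2.77×10^-9 T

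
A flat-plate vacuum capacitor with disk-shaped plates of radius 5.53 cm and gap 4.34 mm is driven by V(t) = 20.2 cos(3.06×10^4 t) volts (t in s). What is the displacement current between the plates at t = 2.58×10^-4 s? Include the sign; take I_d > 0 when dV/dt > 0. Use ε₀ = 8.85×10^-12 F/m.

dE/dt = (V₀ω/d)·−sin(ωt) with ωt = 7.8948 rad: (20.2)(3.06×10^4)(-0.9992)/(4.34×10^-3) = -1.423×10^8 V/(m·s).
I_d = ε₀ A dE/dt = (8.85×10^-12)(9.607×10^-3)(-1.423×10^8) = -1.21×10^-5 A.

-1.21×10^-5 A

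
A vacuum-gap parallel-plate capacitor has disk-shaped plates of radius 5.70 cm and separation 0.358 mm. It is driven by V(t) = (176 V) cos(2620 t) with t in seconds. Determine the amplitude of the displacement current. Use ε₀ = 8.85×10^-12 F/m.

(dE/dt)_max = V₀ω/d = 1.288×10^9 V/(m·s); ω = 2620 rad/s.
I_d,max = ε₀ A (dE/dt)_max = (8.85×10^-12)(0.01021)(1.288×10^9) = 1.16×10^-4 A.

1.16×10^-4 A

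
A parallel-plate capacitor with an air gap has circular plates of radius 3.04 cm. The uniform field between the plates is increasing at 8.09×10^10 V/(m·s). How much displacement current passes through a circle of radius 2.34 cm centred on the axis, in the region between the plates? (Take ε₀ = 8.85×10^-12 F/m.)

1.23×10^-3 A

Total displacement current: I_d = ε₀(πR²)(dE/dt) = (8.85×10^-12)(2.903×10^-3)(8.09×10^10) = 2.078×10^-3 A.
The field is uniform, so I_d,enc = I_d (r/R)² = (2.078×10^-3)(2.34/3.04)² = 1.23×10^-3 A.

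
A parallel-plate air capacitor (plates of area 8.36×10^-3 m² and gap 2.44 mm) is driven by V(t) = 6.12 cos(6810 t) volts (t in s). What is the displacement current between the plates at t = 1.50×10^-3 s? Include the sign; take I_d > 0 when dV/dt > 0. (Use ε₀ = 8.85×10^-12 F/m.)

8.98×10^-7 A

dE/dt = (V₀ω/d)·−sin(ωt) with ωt = 10.215 rad: (6.12)(6810)(0.7105)/(2.44×10^-3) = 1.214×10^7 V/(m·s).
I_d = ε₀ A dE/dt = (8.85×10^-12)(8.36×10^-3)(1.214×10^7) = 8.98×10^-7 A.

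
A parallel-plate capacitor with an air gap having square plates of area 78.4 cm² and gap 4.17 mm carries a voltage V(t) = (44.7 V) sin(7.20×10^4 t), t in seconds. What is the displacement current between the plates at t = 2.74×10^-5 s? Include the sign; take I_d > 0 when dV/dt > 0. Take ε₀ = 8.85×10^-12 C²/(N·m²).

C = ε₀A/d = (8.85×10^-12)(7.84×10^-3)/(4.17×10^-3) = 1.664×10^-11 F. dV/dt = V₀ω·cos(ωt); at ωt = 1.9728 rad this factor is -0.3913.
I_d = C dV/dt = (1.664×10^-11)(44.7)(7.20×10^4)(-0.3913) = -2.10×10^-5 A.

-2.10×10^-5 A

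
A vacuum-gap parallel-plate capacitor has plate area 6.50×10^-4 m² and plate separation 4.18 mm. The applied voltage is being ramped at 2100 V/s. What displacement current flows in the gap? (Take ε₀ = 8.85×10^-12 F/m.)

2.89×10^-9 A

E = V/d so dE/dt = (dV/dt)/d = 5.024×10^5 V/(m·s), and I_d = ε₀ A dE/dt = (8.85×10^-12)(6.50×10^-4)(5.024×10^5) = 2.89×10^-9 A.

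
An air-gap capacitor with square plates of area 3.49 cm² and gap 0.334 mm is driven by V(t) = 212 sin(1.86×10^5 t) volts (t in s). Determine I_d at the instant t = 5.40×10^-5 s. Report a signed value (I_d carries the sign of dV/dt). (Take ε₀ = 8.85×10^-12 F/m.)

-2.97×10^-4 A

C = ε₀A/d = (8.85×10^-12)(3.49×10^-4)/(3.34×10^-4) = 9.247×10^-12 F. dV/dt = V₀ω·cos(ωt); at ωt = 10.044 rad this factor is -0.8143.
I_d = C dV/dt = (9.247×10^-12)(212)(1.86×10^5)(-0.8143) = -2.97×10^-4 A.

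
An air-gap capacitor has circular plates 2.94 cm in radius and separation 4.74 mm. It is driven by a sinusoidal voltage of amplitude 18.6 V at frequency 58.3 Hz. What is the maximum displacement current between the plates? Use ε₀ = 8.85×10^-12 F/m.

C = ε₀A/d = (8.85×10^-12)(2.715×10^-3)/(4.74×10^-3) = 5.069×10^-12 F; ω = 2πf = 366.3 rad/s.
I_d = C dV/dt, so |I_d|_max = C V₀ ω = (5.069×10^-12)(18.6)(366.3) = 3.45×10^-8 A.

3.45×10^-8 A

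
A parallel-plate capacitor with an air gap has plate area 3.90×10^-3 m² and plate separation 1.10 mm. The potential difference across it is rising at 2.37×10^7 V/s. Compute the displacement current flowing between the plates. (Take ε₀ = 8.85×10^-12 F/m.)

The field between the plates is E = V/d, so dE/dt = (2.37×10^7)/(1.10×10^-3 m) = 2.155×10^10 V/(m·s).
I_d = ε₀ A (dE/dt) = (8.85×10^-12)(3.90×10^-3)(2.155×10^10) = 7.44×10^-4 A.

7.44×10^-4 A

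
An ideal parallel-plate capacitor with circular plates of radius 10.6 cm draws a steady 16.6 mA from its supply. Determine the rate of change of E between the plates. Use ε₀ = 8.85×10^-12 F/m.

5.31×10^10 V/(m·s)

Charge continuity gives I_d = I = 0.0166 A between the plates.
Then dE/dt = I_d/(ε₀A) = 5.31×10^10 V/(m·s).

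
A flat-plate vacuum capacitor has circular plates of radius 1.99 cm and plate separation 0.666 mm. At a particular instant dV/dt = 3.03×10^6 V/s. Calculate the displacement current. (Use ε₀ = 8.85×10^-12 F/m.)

E = V/d so dE/dt = (dV/dt)/d = 4.550×10^9 V/(m·s), and I_d = ε₀ A dE/dt = (8.85×10^-12)(1.244×10^-3)(4.550×10^9) = 5.01×10^-5 A.

5.01×10^-5 A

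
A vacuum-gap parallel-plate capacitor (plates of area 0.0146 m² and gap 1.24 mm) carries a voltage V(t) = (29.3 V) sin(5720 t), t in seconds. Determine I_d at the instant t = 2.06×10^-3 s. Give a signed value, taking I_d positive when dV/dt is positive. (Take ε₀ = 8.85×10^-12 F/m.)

C = ε₀A/d = (8.85×10^-12)(0.0146)/(1.24×10^-3) = 1.042×10^-10 F. dV/dt = V₀ω·cos(ωt); at ωt = 11.7832 rad this factor is 0.7087.
I_d = C dV/dt = (1.042×10^-10)(29.3)(5720)(0.7087) = 1.24×10^-5 A.

1.24×10^-5 A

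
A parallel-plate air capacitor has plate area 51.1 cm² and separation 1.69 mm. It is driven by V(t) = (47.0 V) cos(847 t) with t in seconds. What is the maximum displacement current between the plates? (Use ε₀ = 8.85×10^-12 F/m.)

(dE/dt)_max = V₀ω/d = 2.356×10^7 V/(m·s); ω = 847 rad/s.
I_d,max = ε₀ A (dE/dt)_max = (8.85×10^-12)(5.11×10^-3)(2.356×10^7) = 1.07×10^-6 A.

1.07×10^-6 A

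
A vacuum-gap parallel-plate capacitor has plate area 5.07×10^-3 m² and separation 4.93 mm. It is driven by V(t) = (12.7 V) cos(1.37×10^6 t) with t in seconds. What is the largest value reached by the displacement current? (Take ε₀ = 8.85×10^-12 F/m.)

1.58×10^-4 A

(dE/dt)_max = V₀ω/d = 3.529×10^9 V/(m·s); ω = 1.37×10^6 rad/s.
I_d,max = ε₀ A (dE/dt)_max = (8.85×10^-12)(5.07×10^-3)(3.529×10^9) = 1.58×10^-4 A.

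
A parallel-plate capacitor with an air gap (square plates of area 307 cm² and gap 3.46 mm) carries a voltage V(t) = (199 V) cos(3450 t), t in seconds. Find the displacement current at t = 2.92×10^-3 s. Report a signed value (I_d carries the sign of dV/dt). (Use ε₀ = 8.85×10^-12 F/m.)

3.26×10^-5 A

dE/dt = (V₀ω/d)·−sin(ωt) with ωt = 10.074 rad: (199)(3450)(0.6046)/(3.46×10^-3) = 1.200×10^8 V/(m·s).
I_d = ε₀ A dE/dt = (8.85×10^-12)(0.0307)(1.200×10^8) = 3.26×10^-5 A.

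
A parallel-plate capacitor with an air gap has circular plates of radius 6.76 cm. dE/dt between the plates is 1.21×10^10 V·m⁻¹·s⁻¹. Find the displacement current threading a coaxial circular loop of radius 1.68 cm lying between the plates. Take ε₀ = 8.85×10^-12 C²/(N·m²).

Through the whole plate area (πR² = 0.01436 m²), I_d = ε₀ πR² dE/dt = 1.538×10^-3 A.
Since J_d is uniform, the enclosed fraction is (r/R)² = 0.06176, giving I_d,enc = 9.50×10^-5 A.

9.50×10^-5 A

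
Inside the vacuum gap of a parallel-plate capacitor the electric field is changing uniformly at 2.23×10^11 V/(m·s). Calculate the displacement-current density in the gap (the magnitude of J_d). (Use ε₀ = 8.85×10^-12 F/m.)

The displacement-current density is ε₀ ∂E/∂t = (8.85×10^-12)(2.23×10^11) = 1.97 A/m².

1.97 A/m²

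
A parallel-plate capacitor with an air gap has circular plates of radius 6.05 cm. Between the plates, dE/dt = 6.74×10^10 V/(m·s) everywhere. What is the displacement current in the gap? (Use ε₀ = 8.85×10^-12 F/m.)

6.86×10^-3 A

The displacement current is ε₀ times dΦ_E/dt = ε₀ A dE/dt = (8.85×10^-12)(0.01150)(6.74×10^10) = 6.86×10^-3 A.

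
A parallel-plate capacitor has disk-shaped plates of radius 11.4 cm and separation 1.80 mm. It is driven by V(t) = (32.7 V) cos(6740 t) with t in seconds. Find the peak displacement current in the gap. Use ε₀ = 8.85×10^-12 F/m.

The displacement current equals the conduction current C dV/dt, which peaks at C V₀ ω.
With C = ε₀A/d = (8.85×10^-12)(0.04083)/(1.80×10^-3) = 2.007×10^-10 F and ω = 6740 rad/s, I_d,max = (2.007×10^-10)(32.7)(6740) = 4.42×10^-5 A.

4.42×10^-5 A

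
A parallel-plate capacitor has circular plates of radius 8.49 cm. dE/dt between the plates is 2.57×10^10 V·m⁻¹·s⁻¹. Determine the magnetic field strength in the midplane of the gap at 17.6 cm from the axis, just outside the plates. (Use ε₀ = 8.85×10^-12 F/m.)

5.85×10^-9 T

Total displacement current: I_d = ε₀(πR²)(dE/dt) = (8.85×10^-12)(0.02264)(2.57×10^10) = 5.149×10^-3 A.
Outside the plates the loop encloses all of I_d, so B·2πr = μ₀ I_d and B = 5.85×10^-9 T.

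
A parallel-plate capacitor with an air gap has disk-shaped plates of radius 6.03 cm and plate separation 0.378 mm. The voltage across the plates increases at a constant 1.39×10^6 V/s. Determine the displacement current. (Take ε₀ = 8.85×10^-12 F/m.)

E = V/d so dE/dt = (dV/dt)/d = 3.677×10^9 V/(m·s), and I_d = ε₀ A dE/dt = (8.85×10^-12)(0.01142)(3.677×10^9) = 3.72×10^-4 A.

3.72×10^-4 A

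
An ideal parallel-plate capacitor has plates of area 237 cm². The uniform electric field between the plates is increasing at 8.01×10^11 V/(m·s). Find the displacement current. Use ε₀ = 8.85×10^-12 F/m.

0.168 A

With a uniform field, Φ_E = EA, so I_d = ε₀ A dE/dt = 0.168 A.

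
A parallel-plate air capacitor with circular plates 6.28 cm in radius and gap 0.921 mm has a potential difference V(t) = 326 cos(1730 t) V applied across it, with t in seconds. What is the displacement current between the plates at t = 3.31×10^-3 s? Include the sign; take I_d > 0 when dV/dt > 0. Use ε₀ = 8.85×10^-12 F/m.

C = ε₀A/d = (8.85×10^-12)(0.01239)/(9.21×10^-4) = 1.191×10^-10 F. dV/dt = V₀ω·−sin(ωt); at ωt = 5.7263 rad this factor is 0.5285.
I_d = C dV/dt = (1.191×10^-10)(326)(1730)(0.5285) = 3.55×10^-5 A.

3.55×10^-5 A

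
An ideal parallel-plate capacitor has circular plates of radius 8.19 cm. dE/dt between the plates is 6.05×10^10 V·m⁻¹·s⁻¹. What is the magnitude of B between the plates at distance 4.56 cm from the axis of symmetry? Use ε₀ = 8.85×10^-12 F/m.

1.53×10^-8 T

I_d = ε₀ dΦ_E/dt = ε₀ πR² (dE/dt) = (8.85×10^-12)(0.02107)(6.05×10^10) = 0.01128 A through the full plate area.
An Ampèrian loop of radius r encloses a fraction (r/R)² of I_d. Then B·2πr = μ₀ I_d (r/R)², giving B = μ₀ I_d r/(2πR²) = 1.53×10^-8 T.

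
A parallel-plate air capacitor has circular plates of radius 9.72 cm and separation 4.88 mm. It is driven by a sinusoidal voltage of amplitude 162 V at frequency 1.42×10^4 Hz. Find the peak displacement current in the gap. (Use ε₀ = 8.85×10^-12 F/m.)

7.78×10^-4 A

(dE/dt)_max = V₀ω/d = 2.962×10^9 V/(m·s); ω = 2πf = 8.922×10^4 rad/s.
I_d,max = ε₀ A (dE/dt)_max = (8.85×10^-12)(0.02968)(2.962×10^9) = 7.78×10^-4 A.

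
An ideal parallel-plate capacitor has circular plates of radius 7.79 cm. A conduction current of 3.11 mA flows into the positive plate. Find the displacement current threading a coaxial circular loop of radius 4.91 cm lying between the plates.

1.24×10^-3 A

By continuity the displacement current in the gap matches the conduction current: I_d = 3.11×10^-3 A.
The field is uniform, so I_d,enc = I_d (r/R)² = (3.11×10^-3)(4.91/7.79)² = 1.24×10^-3 A.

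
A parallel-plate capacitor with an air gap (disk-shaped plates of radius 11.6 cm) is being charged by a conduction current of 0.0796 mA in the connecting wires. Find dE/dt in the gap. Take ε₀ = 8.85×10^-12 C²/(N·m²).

Charge continuity gives I_d = I = 7.96×10^-5 A between the plates.
Then dE/dt = I_d/(ε₀A) = 2.13×10^8 V/(m·s).

2.13×10^8 V/(m·s)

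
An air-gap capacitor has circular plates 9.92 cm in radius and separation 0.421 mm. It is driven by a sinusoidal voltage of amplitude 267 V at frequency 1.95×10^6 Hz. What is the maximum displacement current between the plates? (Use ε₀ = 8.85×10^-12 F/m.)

2.13 A

C = ε₀A/d = (8.85×10^-12)(0.03092)/(4.21×10^-4) = 6.500×10^-10 F; ω = 2πf = 1.225×10^7 rad/s.
I_d = C dV/dt, so |I_d|_max = C V₀ ω = (6.500×10^-10)(267)(1.225×10^7) = 2.13 A.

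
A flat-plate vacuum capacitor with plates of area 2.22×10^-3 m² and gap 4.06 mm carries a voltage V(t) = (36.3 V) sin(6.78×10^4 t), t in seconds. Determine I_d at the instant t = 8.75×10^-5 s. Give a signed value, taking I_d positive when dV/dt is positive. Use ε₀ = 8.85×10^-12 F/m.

C = ε₀A/d = (8.85×10^-12)(2.22×10^-3)/(4.06×10^-3) = 4.839×10^-12 F. dV/dt = V₀ω·cos(ωt); at ωt = 5.9325 rad this factor is 0.9391.
I_d = C dV/dt = (4.839×10^-12)(36.3)(6.78×10^4)(0.9391) = 1.12×10^-5 A.

1.12×10^-5 A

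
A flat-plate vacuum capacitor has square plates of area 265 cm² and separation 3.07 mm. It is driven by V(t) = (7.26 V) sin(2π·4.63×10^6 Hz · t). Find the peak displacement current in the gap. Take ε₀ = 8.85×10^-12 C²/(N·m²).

0.0161 A

C = ε₀A/d = (8.85×10^-12)(0.0265)/(3.07×10^-3) = 7.639×10^-11 F; ω = 2πf = 2.909×10^7 rad/s.
I_d = C dV/dt, so |I_d|_max = C V₀ ω = (7.639×10^-11)(7.26)(2.909×10^7) = 0.0161 A.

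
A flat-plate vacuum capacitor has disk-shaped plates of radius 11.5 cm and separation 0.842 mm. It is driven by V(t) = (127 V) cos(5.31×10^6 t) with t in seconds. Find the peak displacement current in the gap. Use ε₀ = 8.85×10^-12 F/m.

0.294 A

C = ε₀A/d = (8.85×10^-12)(0.04155)/(8.42×10^-4) = 4.367×10^-10 F; ω = 5.31×10^6 rad/s.
I_d = C dV/dt, so |I_d|_max = C V₀ ω = (4.367×10^-10)(127)(5.31×10^6) = 0.294 A.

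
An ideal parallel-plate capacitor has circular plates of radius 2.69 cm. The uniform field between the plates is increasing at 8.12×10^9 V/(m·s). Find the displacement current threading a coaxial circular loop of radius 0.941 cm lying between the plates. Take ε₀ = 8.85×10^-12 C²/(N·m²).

I_d = ε₀ dΦ_E/dt = ε₀ πR² (dE/dt) = (8.85×10^-12)(2.273×10^-3)(8.12×10^9) = 1.633×10^-4 A through the full plate area.
Since J_d is uniform, the enclosed fraction is (r/R)² = 0.1224, giving I_d,enc = 2.00×10^-5 A.

2.00×10^-5 A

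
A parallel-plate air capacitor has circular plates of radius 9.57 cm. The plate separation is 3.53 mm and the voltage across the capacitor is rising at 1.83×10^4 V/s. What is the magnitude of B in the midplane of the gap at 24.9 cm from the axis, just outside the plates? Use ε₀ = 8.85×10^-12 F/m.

I_d = C dV/dt with C = ε₀πR²/d = 7.213×10^-11 F, so I_d = (7.213×10^-11)(1.83×10^4) = 1.320×10^-6 A.
With r > R the enclosed displacement current is the full I_d; B = μ₀ I_d / (2πr) = 1.06×10^-12 T.

1.06×10^-12 T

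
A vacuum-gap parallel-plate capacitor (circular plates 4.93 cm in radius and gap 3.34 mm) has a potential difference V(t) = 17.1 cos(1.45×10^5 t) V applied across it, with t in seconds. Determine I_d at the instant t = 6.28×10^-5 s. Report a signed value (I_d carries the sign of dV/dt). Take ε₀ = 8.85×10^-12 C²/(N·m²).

dV/dt = (17.1)(1.45×10^5)·−sin(9.106) = -7.771×10^5 V/s.
I_d = C dV/dt with C = ε₀A/d = (8.85×10^-12)(7.636×10^-3)/(3.34×10^-3) = 2.023×10^-11 F, so I_d = (2.023×10^-11)(-7.771×10^5) = -1.57×10^-5 A.

-1.57×10^-5 A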